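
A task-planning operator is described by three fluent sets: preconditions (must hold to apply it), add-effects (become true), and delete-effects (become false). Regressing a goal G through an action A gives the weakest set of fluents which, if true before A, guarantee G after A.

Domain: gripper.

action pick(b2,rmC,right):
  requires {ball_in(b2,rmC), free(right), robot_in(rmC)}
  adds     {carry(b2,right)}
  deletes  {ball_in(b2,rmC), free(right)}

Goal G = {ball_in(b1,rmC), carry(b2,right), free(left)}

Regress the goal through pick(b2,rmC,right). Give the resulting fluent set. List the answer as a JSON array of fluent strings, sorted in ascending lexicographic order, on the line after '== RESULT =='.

Regress:
  G ∩ del = {}  (empty — regression defined)
  G \ add = {ball_in(b1,rmC), carry(b2,right), free(left)} \ {carry(b2,right)} = {ball_in(b1,rmC), free(left)}
  ∪ pre   = {ball_in(b1,rmC), free(left)} ∪ {ball_in(b2,rmC), free(right), robot_in(rmC)}
          = {ball_in(b1,rmC), ball_in(b2,rmC), free(left), free(right), robot_in(rmC)}

== RESULT ==
["ball_in(b1,rmC)", "ball_in(b2,rmC)", "free(left)", "free(right)", "robot_in(rmC)"]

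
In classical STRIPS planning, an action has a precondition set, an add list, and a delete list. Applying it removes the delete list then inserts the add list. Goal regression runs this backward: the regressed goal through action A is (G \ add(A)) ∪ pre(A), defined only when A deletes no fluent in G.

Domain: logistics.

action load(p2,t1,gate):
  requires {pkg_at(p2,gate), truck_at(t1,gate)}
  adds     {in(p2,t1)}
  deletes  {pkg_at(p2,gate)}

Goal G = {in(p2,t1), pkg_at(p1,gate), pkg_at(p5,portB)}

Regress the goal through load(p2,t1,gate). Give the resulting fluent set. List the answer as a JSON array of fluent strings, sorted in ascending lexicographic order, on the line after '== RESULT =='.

Regress:
  G ∩ del = {}  (empty — regression defined)
  G \ add = {in(p2,t1), pkg_at(p1,gate), pkg_at(p5,portB)} \ {in(p2,t1)} = {pkg_at(p1,gate), pkg_at(p5,portB)}
  ∪ pre   = {pkg_at(p1,gate), pkg_at(p5,portB)} ∪ {pkg_at(p2,gate), truck_at(t1,gate)}
          = {pkg_at(p1,gate), pkg_at(p2,gate), pkg_at(p5,portB), truck_at(t1,gate)}

== RESULT ==
["pkg_at(p1,gate)", "pkg_at(p2,gate)", "pkg_at(p5,portB)", "truck_at(t1,gate)"]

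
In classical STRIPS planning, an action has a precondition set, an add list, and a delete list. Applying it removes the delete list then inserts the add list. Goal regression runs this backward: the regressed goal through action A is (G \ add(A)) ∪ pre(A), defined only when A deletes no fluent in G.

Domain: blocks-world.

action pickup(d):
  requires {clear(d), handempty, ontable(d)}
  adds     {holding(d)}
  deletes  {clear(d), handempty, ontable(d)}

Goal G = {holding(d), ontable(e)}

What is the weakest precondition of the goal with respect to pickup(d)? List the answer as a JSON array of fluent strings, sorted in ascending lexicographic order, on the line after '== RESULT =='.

Compute (G \ add) ∪ pre:
  G ∩ del = {}  (empty — regression defined)
  G \ add = {holding(d), ontable(e)} \ {holding(d)} = {ontable(e)}
  ∪ pre   = {ontable(e)} ∪ {clear(d), handempty, ontable(d)}
          = {clear(d), handempty, ontable(d), ontable(e)}

== RESULT ==
["clear(d)", "handempty", "ontable(d)", "ontable(e)"]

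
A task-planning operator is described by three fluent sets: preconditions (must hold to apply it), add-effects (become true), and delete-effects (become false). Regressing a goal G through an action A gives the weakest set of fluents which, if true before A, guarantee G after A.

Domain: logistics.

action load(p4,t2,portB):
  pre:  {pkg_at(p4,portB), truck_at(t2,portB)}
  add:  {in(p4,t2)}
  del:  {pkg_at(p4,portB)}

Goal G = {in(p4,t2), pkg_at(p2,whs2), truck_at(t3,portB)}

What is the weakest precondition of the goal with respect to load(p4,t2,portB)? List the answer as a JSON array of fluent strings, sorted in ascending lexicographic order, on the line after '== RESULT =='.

Compute (G \ add) ∪ pre:
  G ∩ del = {}  (empty — regression defined)
  G \ add = {in(p4,t2), pkg_at(p2,whs2), truck_at(t3,portB)} \ {in(p4,t2)} = {pkg_at(p2,whs2), truck_at(t3,portB)}
  ∪ pre   = {pkg_at(p2,whs2), truck_at(t3,portB)} ∪ {pkg_at(p4,portB), truck_at(t2,portB)}
          = {pkg_at(p2,whs2), pkg_at(p4,portB), truck_at(t2,portB), truck_at(t3,portB)}

== RESULT ==
["pkg_at(p2,whs2)", "pkg_at(p4,portB)", "truck_at(t2,portB)", "truck_at(t3,portB)"]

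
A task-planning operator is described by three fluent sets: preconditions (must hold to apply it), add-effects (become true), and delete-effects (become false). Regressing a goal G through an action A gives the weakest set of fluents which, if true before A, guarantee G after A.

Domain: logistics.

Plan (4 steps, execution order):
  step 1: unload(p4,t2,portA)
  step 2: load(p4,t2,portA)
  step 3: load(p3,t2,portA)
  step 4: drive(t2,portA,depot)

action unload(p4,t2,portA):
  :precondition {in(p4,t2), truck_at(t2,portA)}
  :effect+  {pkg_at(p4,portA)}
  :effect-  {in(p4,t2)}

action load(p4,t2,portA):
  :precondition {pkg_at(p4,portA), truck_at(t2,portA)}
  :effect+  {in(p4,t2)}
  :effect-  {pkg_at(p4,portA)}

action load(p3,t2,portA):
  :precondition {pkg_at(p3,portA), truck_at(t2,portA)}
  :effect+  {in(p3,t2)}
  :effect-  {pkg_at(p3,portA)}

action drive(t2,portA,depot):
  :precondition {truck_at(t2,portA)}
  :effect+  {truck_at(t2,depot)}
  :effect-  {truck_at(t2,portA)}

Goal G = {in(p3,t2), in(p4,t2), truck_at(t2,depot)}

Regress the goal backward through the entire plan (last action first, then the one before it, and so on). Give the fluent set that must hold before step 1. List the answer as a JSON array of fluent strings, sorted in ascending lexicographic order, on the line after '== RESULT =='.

Work backward from the goal:
  through step 4 (drive(t2,portA,depot)): drop {truck_at(t2,depot)}, keep {in(p3,t2), in(p4,t2)}, require {truck_at(t2,portA)}
    → {in(p3,t2), in(p4,t2), truck_at(t2,portA)}
  through step 3 (load(p3,t2,portA)): drop {in(p3,t2)}, keep {in(p4,t2), truck_at(t2,portA)}, require {pkg_at(p3,portA), truck_at(t2,portA)}
    → {in(p4,t2), pkg_at(p3,portA), truck_at(t2,portA)}
  through step 2 (load(p4,t2,portA)): drop {in(p4,t2)}, keep {pkg_at(p3,portA), truck_at(t2,portA)}, require {pkg_at(p4,portA), truck_at(t2,portA)}
    → {pkg_at(p3,portA), pkg_at(p4,portA), truck_at(t2,portA)}
  through step 1 (unload(p4,t2,portA)): drop {pkg_at(p4,portA)}, keep {pkg_at(p3,portA), truck_at(t2,portA)}, require {in(p4,t2), truck_at(t2,portA)}
    → {in(p4,t2), pkg_at(p3,portA), truck_at(t2,portA)}

== RESULT ==
["in(p4,t2)", "pkg_at(p3,portA)", "truck_at(t2,portA)"]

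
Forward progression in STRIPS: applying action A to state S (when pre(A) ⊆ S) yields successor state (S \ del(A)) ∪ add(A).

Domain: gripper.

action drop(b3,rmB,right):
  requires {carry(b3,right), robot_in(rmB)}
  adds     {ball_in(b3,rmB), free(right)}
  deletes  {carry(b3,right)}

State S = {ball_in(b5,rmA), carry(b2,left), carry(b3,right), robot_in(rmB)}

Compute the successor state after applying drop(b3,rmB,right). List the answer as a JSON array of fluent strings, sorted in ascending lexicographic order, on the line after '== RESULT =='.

Progress:
  pre ⊆ S: {carry(b3,right), robot_in(rmB)} ⊆ S  — applicable
  S \ del = {ball_in(b5,rmA), carry(b2,left), robot_in(rmB)}
  ∪ add   = {ball_in(b3,rmB), ball_in(b5,rmA), carry(b2,left), free(right), robot_in(rmB)}

== RESULT ==
["ball_in(b3,rmB)", "ball_in(b5,rmA)", "carry(b2,left)", "free(right)", "robot_in(rmB)"]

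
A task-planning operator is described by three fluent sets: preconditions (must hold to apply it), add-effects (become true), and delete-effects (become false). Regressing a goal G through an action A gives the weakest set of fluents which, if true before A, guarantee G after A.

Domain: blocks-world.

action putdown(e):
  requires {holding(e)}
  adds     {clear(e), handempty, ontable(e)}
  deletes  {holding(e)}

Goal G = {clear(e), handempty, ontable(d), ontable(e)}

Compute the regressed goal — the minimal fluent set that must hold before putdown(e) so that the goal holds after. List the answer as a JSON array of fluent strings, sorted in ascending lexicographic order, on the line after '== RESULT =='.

Regress:
  G ∩ del = {}  (empty — regression defined)
  G \ add = {clear(e), handempty, ontable(d), ontable(e)} \ {clear(e), handempty, ontable(e)} = {ontable(d)}
  ∪ pre   = {ontable(d)} ∪ {holding(e)}
          = {holding(e), ontable(d)}

== RESULT ==
["holding(e)", "ontable(d)"]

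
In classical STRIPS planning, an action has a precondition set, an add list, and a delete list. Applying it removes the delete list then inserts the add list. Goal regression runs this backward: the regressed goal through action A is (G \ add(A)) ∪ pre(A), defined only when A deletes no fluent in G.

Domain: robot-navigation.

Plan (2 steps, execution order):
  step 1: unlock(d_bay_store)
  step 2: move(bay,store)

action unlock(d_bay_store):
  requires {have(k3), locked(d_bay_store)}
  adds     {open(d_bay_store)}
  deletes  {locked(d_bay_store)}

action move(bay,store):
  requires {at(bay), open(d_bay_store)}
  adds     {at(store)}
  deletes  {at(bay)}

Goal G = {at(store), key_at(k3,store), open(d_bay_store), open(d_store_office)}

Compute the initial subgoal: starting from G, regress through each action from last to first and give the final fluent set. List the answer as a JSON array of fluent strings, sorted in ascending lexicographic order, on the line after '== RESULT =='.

Work backward from the goal:
  through step 2 (move(bay,store)): drop {at(store)}, keep {key_at(k3,store), open(d_bay_store), open(d_store_office)}, require {at(bay), open(d_bay_store)}
    → {at(bay), key_at(k3,store), open(d_bay_store), open(d_store_office)}
  through step 1 (unlock(d_bay_store)): drop {open(d_bay_store)}, keep {at(bay), key_at(k3,store), open(d_store_office)}, require {have(k3), locked(d_bay_store)}
    → {at(bay), have(k3), key_at(k3,store), locked(d_bay_store), open(d_store_office)}

== RESULT ==
["at(bay)", "have(k3)", "key_at(k3,store)", "locked(d_bay_store)", "open(d_store_office)"]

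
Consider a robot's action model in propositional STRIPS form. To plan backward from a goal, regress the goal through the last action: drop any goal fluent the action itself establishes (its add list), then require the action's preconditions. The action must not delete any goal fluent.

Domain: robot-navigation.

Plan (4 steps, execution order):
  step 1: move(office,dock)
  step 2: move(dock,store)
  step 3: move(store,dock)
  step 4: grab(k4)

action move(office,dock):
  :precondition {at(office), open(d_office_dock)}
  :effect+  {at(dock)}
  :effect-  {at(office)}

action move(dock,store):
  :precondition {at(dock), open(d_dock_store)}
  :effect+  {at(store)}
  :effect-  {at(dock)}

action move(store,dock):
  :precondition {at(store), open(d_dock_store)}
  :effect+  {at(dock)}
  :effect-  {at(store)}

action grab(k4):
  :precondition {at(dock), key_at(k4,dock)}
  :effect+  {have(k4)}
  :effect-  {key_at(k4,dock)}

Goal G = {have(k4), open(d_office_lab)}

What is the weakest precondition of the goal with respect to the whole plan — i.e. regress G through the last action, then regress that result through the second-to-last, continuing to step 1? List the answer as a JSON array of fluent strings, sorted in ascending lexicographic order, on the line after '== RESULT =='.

Regress step by step:
  through step 4 (grab(k4)): drop {have(k4)}, keep {open(d_office_lab)}, require {at(dock), key_at(k4,dock)}
    → {at(dock), key_at(k4,dock), open(d_office_lab)}
  through step 3 (move(store,dock)): drop {at(dock)}, keep {key_at(k4,dock), open(d_office_lab)}, require {at(store), open(d_dock_store)}
    → {at(store), key_at(k4,dock), open(d_dock_store), open(d_office_lab)}
  through step 2 (move(dock,store)): drop {at(store)}, keep {key_at(k4,dock), open(d_dock_store), open(d_office_lab)}, require {at(dock), open(d_dock_store)}
    → {at(dock), key_at(k4,dock), open(d_dock_store), open(d_office_lab)}
  through step 1 (move(office,dock)): drop {at(dock)}, keep {key_at(k4,dock), open(d_dock_store), open(d_office_lab)}, require {at(office), open(d_office_dock)}
    → {at(office), key_at(k4,dock), open(d_dock_store), open(d_office_dock), open(d_office_lab)}

== RESULT ==
["at(office)", "key_at(k4,dock)", "open(d_dock_store)", "open(d_office_dock)", "open(d_office_lab)"]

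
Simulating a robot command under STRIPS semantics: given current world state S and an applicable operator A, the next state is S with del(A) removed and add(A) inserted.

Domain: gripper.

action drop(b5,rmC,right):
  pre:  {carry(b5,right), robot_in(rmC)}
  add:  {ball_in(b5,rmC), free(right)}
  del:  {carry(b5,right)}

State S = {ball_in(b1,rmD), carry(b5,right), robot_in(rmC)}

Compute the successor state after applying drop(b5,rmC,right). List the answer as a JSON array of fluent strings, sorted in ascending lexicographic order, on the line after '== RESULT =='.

Progress:
  pre ⊆ S: {carry(b5,right), robot_in(rmC)} ⊆ S  — applicable
  S \ del = {ball_in(b1,rmD), robot_in(rmC)}
  ∪ add   = {ball_in(b1,rmD), ball_in(b5,rmC), free(right), robot_in(rmC)}

== RESULT ==
["ball_in(b1,rmD)", "ball_in(b5,rmC)", "free(right)", "robot_in(rmC)"]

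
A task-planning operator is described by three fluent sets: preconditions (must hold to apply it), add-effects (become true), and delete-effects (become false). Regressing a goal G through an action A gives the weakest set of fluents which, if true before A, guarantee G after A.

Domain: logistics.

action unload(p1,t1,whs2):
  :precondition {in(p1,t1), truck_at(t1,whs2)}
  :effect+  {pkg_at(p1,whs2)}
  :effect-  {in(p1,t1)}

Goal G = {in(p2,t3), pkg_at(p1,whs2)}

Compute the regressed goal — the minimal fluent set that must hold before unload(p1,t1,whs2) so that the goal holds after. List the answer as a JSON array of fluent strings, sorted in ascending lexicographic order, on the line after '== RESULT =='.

Regress:
  G ∩ del = {}  (empty — regression defined)
  G \ add = {in(p2,t3), pkg_at(p1,whs2)} \ {pkg_at(p1,whs2)} = {in(p2,t3)}
  ∪ pre   = {in(p2,t3)} ∪ {in(p1,t1), truck_at(t1,whs2)}
          = {in(p1,t1), in(p2,t3), truck_at(t1,whs2)}

== RESULT ==
["in(p1,t1)", "in(p2,t3)", "truck_at(t1,whs2)"]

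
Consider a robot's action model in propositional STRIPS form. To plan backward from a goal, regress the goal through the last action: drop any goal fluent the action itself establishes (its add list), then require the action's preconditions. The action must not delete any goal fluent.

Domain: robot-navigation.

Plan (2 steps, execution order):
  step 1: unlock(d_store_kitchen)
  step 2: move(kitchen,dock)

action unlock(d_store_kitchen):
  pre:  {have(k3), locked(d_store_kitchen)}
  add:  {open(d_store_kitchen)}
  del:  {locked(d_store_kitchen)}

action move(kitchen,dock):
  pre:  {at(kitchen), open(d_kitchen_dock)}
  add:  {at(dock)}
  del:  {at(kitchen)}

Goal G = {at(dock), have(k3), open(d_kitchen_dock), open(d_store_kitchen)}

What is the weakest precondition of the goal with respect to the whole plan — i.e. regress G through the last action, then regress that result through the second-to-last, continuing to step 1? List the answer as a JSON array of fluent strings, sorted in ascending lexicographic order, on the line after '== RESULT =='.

Work backward from the goal:
  through step 2 (move(kitchen,dock)): drop {at(dock)}, keep {have(k3), open(d_kitchen_dock), open(d_store_kitchen)}, require {at(kitchen), open(d_kitchen_dock)}
    → {at(kitchen), have(k3), open(d_kitchen_dock), open(d_store_kitchen)}
  through step 1 (unlock(d_store_kitchen)): drop {open(d_store_kitchen)}, keep {at(kitchen), have(k3), open(d_kitchen_dock)}, require {have(k3), locked(d_store_kitchen)}
    → {at(kitchen), have(k3), locked(d_store_kitchen), open(d_kitchen_dock)}

== RESULT ==
["at(kitchen)", "have(k3)", "locked(d_store_kitchen)", "open(d_kitchen_dock)"]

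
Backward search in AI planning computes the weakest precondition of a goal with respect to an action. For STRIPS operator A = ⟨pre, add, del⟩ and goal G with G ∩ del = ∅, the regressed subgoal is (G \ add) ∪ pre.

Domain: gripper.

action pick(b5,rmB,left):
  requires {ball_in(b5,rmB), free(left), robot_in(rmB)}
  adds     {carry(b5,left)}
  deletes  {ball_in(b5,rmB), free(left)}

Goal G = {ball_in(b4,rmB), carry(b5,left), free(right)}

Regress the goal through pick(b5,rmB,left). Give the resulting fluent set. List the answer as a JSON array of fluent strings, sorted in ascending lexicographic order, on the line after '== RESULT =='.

Regress:
  G ∩ del = {}  (empty — regression defined)
  G \ add = {ball_in(b4,rmB), carry(b5,left), free(right)} \ {carry(b5,left)} = {ball_in(b4,rmB), free(right)}
  ∪ pre   = {ball_in(b4,rmB), free(right)} ∪ {ball_in(b5,rmB), free(left), robot_in(rmB)}
          = {ball_in(b4,rmB), ball_in(b5,rmB), free(left), free(right), robot_in(rmB)}

== RESULT ==
["ball_in(b4,rmB)", "ball_in(b5,rmB)", "free(left)", "free(right)", "robot_in(rmB)"]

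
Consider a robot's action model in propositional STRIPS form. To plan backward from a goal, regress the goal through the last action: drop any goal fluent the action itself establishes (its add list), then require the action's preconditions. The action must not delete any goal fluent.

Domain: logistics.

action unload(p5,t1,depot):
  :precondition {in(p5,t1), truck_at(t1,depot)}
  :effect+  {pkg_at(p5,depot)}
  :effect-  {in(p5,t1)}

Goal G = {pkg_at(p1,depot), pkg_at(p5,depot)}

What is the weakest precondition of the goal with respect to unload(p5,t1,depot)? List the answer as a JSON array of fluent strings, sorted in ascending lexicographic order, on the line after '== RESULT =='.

Compute (G \ add) ∪ pre:
  G ∩ del = {}  (empty — regression defined)
  G \ add = {pkg_at(p1,depot), pkg_at(p5,depot)} \ {pkg_at(p5,depot)} = {pkg_at(p1,depot)}
  ∪ pre   = {pkg_at(p1,depot)} ∪ {in(p5,t1), truck_at(t1,depot)}
          = {in(p5,t1), pkg_at(p1,depot), truck_at(t1,depot)}

== RESULT ==
["in(p5,t1)", "pkg_at(p1,depot)", "truck_at(t1,depot)"]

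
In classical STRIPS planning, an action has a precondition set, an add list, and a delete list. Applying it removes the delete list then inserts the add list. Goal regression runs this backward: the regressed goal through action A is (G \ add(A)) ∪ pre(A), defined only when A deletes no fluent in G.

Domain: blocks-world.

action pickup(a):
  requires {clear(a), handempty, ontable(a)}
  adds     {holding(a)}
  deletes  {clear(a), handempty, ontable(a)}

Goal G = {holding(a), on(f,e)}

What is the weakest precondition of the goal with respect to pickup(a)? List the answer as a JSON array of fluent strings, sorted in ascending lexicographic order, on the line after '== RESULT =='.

Compute (G \ add) ∪ pre:
  G ∩ del = {}  (empty — regression defined)
  G \ add = {holding(a), on(f,e)} \ {holding(a)} = {on(f,e)}
  ∪ pre   = {on(f,e)} ∪ {clear(a), handempty, ontable(a)}
          = {clear(a), handempty, on(f,e), ontable(a)}

== RESULT ==
["clear(a)", "handempty", "on(f,e)", "ontable(a)"]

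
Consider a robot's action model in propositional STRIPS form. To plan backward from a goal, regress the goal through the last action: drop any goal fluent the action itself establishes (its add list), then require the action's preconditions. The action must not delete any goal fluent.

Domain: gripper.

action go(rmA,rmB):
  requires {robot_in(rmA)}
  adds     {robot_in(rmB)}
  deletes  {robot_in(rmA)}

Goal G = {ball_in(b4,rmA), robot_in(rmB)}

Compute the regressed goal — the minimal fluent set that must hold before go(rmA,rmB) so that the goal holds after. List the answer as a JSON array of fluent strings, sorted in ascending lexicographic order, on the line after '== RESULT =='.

Regress:
  G ∩ del = {}  (empty — regression defined)
  G \ add = {ball_in(b4,rmA), robot_in(rmB)} \ {robot_in(rmB)} = {ball_in(b4,rmA)}
  ∪ pre   = {ball_in(b4,rmA)} ∪ {robot_in(rmA)}
          = {ball_in(b4,rmA), robot_in(rmA)}

== RESULT ==
["ball_in(b4,rmA)", "robot_in(rmA)"]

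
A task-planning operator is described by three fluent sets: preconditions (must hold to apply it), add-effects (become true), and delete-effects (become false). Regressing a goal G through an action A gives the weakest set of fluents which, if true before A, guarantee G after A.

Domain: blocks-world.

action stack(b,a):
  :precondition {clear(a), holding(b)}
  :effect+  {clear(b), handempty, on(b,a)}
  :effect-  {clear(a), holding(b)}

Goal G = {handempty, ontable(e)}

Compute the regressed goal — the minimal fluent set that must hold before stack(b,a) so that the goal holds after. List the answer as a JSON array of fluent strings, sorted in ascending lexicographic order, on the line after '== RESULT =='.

Compute (G \ add) ∪ pre:
  G ∩ del = {}  (empty — regression defined)
  G \ add = {handempty, ontable(e)} \ {clear(b), handempty, on(b,a)} = {ontable(e)}
  ∪ pre   = {ontable(e)} ∪ {clear(a), holding(b)}
          = {clear(a), holding(b), ontable(e)}

== RESULT ==
["clear(a)", "holding(b)", "ontable(e)"]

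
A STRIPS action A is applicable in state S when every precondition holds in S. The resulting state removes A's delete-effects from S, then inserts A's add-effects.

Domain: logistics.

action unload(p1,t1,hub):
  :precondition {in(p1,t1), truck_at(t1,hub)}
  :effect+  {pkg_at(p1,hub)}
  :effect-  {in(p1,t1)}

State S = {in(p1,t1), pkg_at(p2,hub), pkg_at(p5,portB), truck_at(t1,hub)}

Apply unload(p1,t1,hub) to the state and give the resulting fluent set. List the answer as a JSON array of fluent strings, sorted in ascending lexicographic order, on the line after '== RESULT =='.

Compute (S \ del) ∪ add:
  pre ⊆ S: {in(p1,t1), truck_at(t1,hub)} ⊆ S  — applicable
  S \ del = {pkg_at(p2,hub), pkg_at(p5,portB), truck_at(t1,hub)}
  ∪ add   = {pkg_at(p1,hub), pkg_at(p2,hub), pkg_at(p5,portB), truck_at(t1,hub)}

== RESULT ==
["pkg_at(p1,hub)", "pkg_at(p2,hub)", "pkg_at(p5,portB)", "truck_at(t1,hub)"]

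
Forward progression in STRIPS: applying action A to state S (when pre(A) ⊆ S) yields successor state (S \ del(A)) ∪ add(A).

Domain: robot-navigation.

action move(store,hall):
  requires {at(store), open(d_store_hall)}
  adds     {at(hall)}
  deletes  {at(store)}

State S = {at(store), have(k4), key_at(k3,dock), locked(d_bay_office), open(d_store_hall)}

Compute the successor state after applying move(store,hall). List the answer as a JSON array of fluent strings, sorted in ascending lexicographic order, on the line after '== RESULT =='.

Progress:
  pre ⊆ S: {at(store), open(d_store_hall)} ⊆ S  — applicable
  S \ del = {have(k4), key_at(k3,dock), locked(d_bay_office), open(d_store_hall)}
  ∪ add   = {at(hall), have(k4), key_at(k3,dock), locked(d_bay_office), open(d_store_hall)}

== RESULT ==
["at(hall)", "have(k4)", "key_at(k3,dock)", "locked(d_bay_office)", "open(d_store_hall)"]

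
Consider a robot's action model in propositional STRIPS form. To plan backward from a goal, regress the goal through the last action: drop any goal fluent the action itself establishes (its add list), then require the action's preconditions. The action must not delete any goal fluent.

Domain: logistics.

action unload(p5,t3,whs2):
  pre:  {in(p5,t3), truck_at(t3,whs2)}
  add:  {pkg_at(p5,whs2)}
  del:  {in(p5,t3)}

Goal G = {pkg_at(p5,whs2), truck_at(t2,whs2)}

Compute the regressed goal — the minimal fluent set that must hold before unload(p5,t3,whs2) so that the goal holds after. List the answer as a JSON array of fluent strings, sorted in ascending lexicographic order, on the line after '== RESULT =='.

Compute (G \ add) ∪ pre:
  G ∩ del = {}  (empty — regression defined)
  G \ add = {pkg_at(p5,whs2), truck_at(t2,whs2)} \ {pkg_at(p5,whs2)} = {truck_at(t2,whs2)}
  ∪ pre   = {truck_at(t2,whs2)} ∪ {in(p5,t3), truck_at(t3,whs2)}
          = {in(p5,t3), truck_at(t2,whs2), truck_at(t3,whs2)}

== RESULT ==
["in(p5,t3)", "truck_at(t2,whs2)", "truck_at(t3,whs2)"]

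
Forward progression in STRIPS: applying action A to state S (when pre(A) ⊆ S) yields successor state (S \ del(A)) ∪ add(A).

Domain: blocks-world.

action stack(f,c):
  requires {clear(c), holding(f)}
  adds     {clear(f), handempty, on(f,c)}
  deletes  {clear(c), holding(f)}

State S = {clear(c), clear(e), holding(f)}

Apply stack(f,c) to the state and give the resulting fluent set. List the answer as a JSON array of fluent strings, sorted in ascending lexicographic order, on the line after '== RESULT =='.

Compute (S \ del) ∪ add:
  pre ⊆ S: {clear(c), holding(f)} ⊆ S  — applicable
  S \ del = {clear(e)}
  ∪ add   = {clear(e), clear(f), handempty, on(f,c)}

== RESULT ==
["clear(e)", "clear(f)", "handempty", "on(f,c)"]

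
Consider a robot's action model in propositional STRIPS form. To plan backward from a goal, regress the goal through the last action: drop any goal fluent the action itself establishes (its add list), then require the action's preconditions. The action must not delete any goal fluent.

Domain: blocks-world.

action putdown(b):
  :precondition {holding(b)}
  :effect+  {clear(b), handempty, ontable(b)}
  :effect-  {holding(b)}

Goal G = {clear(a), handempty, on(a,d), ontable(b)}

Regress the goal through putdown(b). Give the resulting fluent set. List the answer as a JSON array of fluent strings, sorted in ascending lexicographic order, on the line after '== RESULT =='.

Compute (G \ add) ∪ pre:
  G ∩ del = {}  (empty — regression defined)
  G \ add = {clear(a), handempty, on(a,d), ontable(b)} \ {clear(b), handempty, ontable(b)} = {clear(a), on(a,d)}
  ∪ pre   = {clear(a), on(a,d)} ∪ {holding(b)}
          = {clear(a), holding(b), on(a,d)}

== RESULT ==
["clear(a)", "holding(b)", "on(a,d)"]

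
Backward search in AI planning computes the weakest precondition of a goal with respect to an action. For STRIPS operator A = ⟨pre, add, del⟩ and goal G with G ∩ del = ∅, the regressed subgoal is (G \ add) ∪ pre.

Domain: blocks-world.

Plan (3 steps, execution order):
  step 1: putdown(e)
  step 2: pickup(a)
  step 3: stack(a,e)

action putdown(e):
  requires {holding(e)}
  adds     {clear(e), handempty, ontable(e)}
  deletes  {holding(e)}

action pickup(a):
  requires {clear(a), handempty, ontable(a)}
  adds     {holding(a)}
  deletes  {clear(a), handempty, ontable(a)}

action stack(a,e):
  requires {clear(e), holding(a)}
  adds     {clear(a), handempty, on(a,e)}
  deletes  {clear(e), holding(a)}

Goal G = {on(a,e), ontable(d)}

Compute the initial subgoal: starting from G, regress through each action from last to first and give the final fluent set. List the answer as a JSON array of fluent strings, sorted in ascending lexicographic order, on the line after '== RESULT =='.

Work backward from the goal:
  through step 3 (stack(a,e)): drop {on(a,e)}, keep {ontable(d)}, require {clear(e), holding(a)}
    → {clear(e), holding(a), ontable(d)}
  through step 2 (pickup(a)): drop {holding(a)}, keep {clear(e), ontable(d)}, require {clear(a), handempty, ontable(a)}
    → {clear(a), clear(e), handempty, ontable(a), ontable(d)}
  through step 1 (putdown(e)): drop {clear(e), handempty}, keep {clear(a), ontable(a), ontable(d)}, require {holding(e)}
    → {clear(a), holding(e), ontable(a), ontable(d)}

== RESULT ==
["clear(a)", "holding(e)", "ontable(a)", "ontable(d)"]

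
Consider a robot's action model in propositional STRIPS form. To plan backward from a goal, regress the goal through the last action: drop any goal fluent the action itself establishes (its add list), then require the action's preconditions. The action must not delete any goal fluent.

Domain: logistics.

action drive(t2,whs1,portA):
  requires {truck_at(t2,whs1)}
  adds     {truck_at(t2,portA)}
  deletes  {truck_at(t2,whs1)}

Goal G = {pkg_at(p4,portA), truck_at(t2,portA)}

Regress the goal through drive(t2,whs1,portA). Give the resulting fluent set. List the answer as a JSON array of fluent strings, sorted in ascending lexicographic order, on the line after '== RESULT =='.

Regress:
  G ∩ del = {}  (empty — regression defined)
  G \ add = {pkg_at(p4,portA), truck_at(t2,portA)} \ {truck_at(t2,portA)} = {pkg_at(p4,portA)}
  ∪ pre   = {pkg_at(p4,portA)} ∪ {truck_at(t2,whs1)}
          = {pkg_at(p4,portA), truck_at(t2,whs1)}

== RESULT ==
["pkg_at(p4,portA)", "truck_at(t2,whs1)"]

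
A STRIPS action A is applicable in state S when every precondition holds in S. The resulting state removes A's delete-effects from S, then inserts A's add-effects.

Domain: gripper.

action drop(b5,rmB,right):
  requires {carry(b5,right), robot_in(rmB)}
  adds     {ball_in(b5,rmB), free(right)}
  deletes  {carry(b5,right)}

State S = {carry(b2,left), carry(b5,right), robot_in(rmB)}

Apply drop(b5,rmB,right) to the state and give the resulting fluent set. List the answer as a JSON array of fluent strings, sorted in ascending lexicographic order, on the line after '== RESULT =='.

Progress:
  pre ⊆ S: {carry(b5,right), robot_in(rmB)} ⊆ S  — applicable
  S \ del = {carry(b2,left), robot_in(rmB)}
  ∪ add   = {ball_in(b5,rmB), carry(b2,left), free(right), robot_in(rmB)}

== RESULT ==
["ball_in(b5,rmB)", "carry(b2,left)", "free(right)", "robot_in(rmB)"]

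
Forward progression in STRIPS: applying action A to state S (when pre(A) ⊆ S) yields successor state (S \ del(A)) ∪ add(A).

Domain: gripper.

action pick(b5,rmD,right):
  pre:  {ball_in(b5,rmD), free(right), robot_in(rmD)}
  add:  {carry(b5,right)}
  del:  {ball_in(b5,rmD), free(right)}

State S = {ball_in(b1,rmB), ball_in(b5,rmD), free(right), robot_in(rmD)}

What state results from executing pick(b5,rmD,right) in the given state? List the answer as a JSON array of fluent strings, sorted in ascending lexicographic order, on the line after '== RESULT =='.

Compute (S \ del) ∪ add:
  pre ⊆ S: {ball_in(b5,rmD), free(right), robot_in(rmD)} ⊆ S  — applicable
  S \ del = {ball_in(b1,rmB), robot_in(rmD)}
  ∪ add   = {ball_in(b1,rmB), carry(b5,right), robot_in(rmD)}

== RESULT ==
["ball_in(b1,rmB)", "carry(b5,right)", "robot_in(rmD)"]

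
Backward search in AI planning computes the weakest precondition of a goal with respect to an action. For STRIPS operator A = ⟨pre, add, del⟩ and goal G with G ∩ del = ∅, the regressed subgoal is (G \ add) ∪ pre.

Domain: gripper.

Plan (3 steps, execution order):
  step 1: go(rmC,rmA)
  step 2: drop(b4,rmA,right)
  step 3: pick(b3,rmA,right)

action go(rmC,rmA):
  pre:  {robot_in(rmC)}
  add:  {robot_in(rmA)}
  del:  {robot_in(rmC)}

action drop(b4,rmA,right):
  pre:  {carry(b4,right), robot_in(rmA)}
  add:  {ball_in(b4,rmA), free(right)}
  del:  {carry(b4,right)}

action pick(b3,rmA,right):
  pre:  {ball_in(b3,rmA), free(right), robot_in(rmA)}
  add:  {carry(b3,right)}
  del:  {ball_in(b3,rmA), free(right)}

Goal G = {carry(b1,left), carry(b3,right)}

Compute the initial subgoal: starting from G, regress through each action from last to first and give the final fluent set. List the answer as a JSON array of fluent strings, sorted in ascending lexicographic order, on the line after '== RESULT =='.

Regress step by step:
  through step 3 (pick(b3,rmA,right)): drop {carry(b3,right)}, keep {carry(b1,left)}, require {ball_in(b3,rmA), free(right), robot_in(rmA)}
    → {ball_in(b3,rmA), carry(b1,left), free(right), robot_in(rmA)}
  through step 2 (drop(b4,rmA,right)): drop {free(right)}, keep {ball_in(b3,rmA), carry(b1,left), robot_in(rmA)}, require {carry(b4,right), robot_in(rmA)}
    → {ball_in(b3,rmA), carry(b1,left), carry(b4,right), robot_in(rmA)}
  through step 1 (go(rmC,rmA)): drop {robot_in(rmA)}, keep {ball_in(b3,rmA), carry(b1,left), carry(b4,right)}, require {robot_in(rmC)}
    → {ball_in(b3,rmA), carry(b1,left), carry(b4,right), robot_in(rmC)}

== RESULT ==
["ball_in(b3,rmA)", "carry(b1,left)", "carry(b4,right)", "robot_in(rmC)"]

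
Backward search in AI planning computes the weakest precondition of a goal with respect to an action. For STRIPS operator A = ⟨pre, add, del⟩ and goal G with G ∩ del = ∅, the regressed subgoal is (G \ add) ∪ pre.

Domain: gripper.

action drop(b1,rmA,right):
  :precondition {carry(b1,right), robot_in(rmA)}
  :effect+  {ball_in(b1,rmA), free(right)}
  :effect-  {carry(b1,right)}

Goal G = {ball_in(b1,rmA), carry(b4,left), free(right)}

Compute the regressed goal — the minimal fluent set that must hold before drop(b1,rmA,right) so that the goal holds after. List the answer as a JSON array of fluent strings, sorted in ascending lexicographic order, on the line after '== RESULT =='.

Regress:
  G ∩ del = {}  (empty — regression defined)
  G \ add = {ball_in(b1,rmA), carry(b4,left), free(right)} \ {ball_in(b1,rmA), free(right)} = {carry(b4,left)}
  ∪ pre   = {carry(b4,left)} ∪ {carry(b1,right), robot_in(rmA)}
          = {carry(b1,right), carry(b4,left), robot_in(rmA)}

== RESULT ==
["carry(b1,right)", "carry(b4,left)", "robot_in(rmA)"]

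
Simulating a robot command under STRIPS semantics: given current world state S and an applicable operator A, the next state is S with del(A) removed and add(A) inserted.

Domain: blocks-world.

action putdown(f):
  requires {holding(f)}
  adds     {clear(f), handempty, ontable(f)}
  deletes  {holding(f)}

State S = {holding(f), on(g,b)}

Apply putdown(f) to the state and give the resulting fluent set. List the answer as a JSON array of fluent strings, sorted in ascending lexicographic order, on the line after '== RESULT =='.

Progress:
  pre ⊆ S: {holding(f)} ⊆ S  — applicable
  S \ del = {on(g,b)}
  ∪ add   = {clear(f), handempty, on(g,b), ontable(f)}

== RESULT ==
["clear(f)", "handempty", "on(g,b)", "ontable(f)"]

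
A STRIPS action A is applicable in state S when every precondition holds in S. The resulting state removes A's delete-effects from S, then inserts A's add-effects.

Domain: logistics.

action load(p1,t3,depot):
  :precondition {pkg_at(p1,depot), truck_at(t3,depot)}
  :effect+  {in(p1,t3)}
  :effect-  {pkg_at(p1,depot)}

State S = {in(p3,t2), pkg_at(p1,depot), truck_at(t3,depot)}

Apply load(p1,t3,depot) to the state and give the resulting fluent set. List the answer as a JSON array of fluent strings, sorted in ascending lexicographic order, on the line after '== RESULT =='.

Progress:
  pre ⊆ S: {pkg_at(p1,depot), truck_at(t3,depot)} ⊆ S  — applicable
  S \ del = {in(p3,t2), truck_at(t3,depot)}
  ∪ add   = {in(p1,t3), in(p3,t2), truck_at(t3,depot)}

== RESULT ==
["in(p1,t3)", "in(p3,t2)", "truck_at(t3,depot)"]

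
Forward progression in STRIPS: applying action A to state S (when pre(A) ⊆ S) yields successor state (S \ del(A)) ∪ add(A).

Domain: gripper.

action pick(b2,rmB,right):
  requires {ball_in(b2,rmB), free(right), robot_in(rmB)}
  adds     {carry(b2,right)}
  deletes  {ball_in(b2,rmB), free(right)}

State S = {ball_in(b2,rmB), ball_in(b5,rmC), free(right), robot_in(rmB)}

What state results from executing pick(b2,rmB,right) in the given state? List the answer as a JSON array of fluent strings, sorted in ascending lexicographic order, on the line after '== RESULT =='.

Compute (S \ del) ∪ add:
  pre ⊆ S: {ball_in(b2,rmB), free(right), robot_in(rmB)} ⊆ S  — applicable
  S \ del = {ball_in(b5,rmC), robot_in(rmB)}
  ∪ add   = {ball_in(b5,rmC), carry(b2,right), robot_in(rmB)}

== RESULT ==
["ball_in(b5,rmC)", "carry(b2,right)", "robot_in(rmB)"]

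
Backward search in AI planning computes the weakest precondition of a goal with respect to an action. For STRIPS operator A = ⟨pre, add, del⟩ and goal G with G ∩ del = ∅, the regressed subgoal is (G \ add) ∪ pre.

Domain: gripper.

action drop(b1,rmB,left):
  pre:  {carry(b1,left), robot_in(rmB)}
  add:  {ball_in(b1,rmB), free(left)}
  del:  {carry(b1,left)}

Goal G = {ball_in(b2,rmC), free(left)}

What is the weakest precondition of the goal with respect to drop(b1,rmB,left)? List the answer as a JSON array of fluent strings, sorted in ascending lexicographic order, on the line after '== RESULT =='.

Regress:
  G ∩ del = {}  (empty — regression defined)
  G \ add = {ball_in(b2,rmC), free(left)} \ {ball_in(b1,rmB), free(left)} = {ball_in(b2,rmC)}
  ∪ pre   = {ball_in(b2,rmC)} ∪ {carry(b1,left), robot_in(rmB)}
          = {ball_in(b2,rmC), carry(b1,left), robot_in(rmB)}

== RESULT ==
["ball_in(b2,rmC)", "carry(b1,left)", "robot_in(rmB)"]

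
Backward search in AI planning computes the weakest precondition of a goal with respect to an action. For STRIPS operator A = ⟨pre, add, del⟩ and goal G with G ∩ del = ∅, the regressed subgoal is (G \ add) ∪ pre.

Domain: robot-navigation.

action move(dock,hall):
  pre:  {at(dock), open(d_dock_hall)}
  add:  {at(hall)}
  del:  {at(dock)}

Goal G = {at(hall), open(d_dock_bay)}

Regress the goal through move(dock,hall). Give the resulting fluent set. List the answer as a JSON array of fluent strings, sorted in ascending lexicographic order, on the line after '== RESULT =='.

Regress:
  G ∩ del = {}  (empty — regression defined)
  G \ add = {at(hall), open(d_dock_bay)} \ {at(hall)} = {open(d_dock_bay)}
  ∪ pre   = {open(d_dock_bay)} ∪ {at(dock), open(d_dock_hall)}
          = {at(dock), open(d_dock_bay), open(d_dock_hall)}

== RESULT ==
["at(dock)", "open(d_dock_bay)", "open(d_dock_hall)"]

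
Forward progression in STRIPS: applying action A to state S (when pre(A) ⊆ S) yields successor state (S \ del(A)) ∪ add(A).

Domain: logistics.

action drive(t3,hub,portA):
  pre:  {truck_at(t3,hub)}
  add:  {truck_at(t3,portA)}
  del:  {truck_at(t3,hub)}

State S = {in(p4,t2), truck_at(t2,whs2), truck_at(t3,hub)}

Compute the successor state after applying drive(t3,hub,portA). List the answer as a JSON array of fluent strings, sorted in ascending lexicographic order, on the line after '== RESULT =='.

Compute (S \ del) ∪ add:
  pre ⊆ S: {truck_at(t3,hub)} ⊆ S  — applicable
  S \ del = {in(p4,t2), truck_at(t2,whs2)}
  ∪ add   = {in(p4,t2), truck_at(t2,whs2), truck_at(t3,portA)}

== RESULT ==
["in(p4,t2)", "truck_at(t2,whs2)", "truck_at(t3,portA)"]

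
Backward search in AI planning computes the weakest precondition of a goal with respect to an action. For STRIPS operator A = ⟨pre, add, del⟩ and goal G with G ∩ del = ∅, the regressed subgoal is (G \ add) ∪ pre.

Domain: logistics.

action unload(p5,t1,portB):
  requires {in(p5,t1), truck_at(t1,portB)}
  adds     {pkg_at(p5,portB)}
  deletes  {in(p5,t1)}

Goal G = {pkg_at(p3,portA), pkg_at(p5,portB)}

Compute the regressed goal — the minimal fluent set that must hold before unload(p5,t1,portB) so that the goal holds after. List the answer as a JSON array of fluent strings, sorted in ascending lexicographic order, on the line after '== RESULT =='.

Compute (G \ add) ∪ pre:
  G ∩ del = {}  (empty — regression defined)
  G \ add = {pkg_at(p3,portA), pkg_at(p5,portB)} \ {pkg_at(p5,portB)} = {pkg_at(p3,portA)}
  ∪ pre   = {pkg_at(p3,portA)} ∪ {in(p5,t1), truck_at(t1,portB)}
          = {in(p5,t1), pkg_at(p3,portA), truck_at(t1,portB)}

== RESULT ==
["in(p5,t1)", "pkg_at(p3,portA)", "truck_at(t1,portB)"]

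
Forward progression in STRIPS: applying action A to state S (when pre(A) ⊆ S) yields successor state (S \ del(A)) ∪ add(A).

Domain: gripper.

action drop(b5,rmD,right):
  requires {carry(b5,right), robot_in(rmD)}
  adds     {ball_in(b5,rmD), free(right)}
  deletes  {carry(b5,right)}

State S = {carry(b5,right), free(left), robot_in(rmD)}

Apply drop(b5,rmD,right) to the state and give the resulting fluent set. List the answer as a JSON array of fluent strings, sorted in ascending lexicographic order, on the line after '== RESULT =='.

Progress:
  pre ⊆ S: {carry(b5,right), robot_in(rmD)} ⊆ S  — applicable
  S \ del = {free(left), robot_in(rmD)}
  ∪ add   = {ball_in(b5,rmD), free(left), free(right), robot_in(rmD)}

== RESULT ==
["ball_in(b5,rmD)", "free(left)", "free(right)", "robot_in(rmD)"]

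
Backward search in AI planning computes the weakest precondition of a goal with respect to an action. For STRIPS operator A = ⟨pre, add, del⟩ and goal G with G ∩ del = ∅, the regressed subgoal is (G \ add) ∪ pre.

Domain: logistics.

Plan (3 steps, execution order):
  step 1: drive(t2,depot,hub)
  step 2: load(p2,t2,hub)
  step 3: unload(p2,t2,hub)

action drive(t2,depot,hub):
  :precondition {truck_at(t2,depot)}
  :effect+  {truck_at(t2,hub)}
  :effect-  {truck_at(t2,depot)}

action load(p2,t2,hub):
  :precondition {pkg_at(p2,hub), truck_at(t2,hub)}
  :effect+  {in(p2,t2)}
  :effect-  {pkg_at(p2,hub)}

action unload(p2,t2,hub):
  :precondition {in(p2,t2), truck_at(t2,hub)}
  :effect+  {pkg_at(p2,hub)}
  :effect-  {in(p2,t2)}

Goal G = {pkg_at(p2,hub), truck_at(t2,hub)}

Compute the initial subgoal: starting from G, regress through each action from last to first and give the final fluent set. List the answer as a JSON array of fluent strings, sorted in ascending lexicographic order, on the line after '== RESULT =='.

Regress step by step:
  through step 3 (unload(p2,t2,hub)): drop {pkg_at(p2,hub)}, keep {truck_at(t2,hub)}, require {in(p2,t2), truck_at(t2,hub)}
    → {in(p2,t2), truck_at(t2,hub)}
  through step 2 (load(p2,t2,hub)): drop {in(p2,t2)}, keep {truck_at(t2,hub)}, require {pkg_at(p2,hub), truck_at(t2,hub)}
    → {pkg_at(p2,hub), truck_at(t2,hub)}
  through step 1 (drive(t2,depot,hub)): drop {truck_at(t2,hub)}, keep {pkg_at(p2,hub)}, require {truck_at(t2,depot)}
    → {pkg_at(p2,hub), truck_at(t2,depot)}

== RESULT ==
["pkg_at(p2,hub)", "truck_at(t2,depot)"]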